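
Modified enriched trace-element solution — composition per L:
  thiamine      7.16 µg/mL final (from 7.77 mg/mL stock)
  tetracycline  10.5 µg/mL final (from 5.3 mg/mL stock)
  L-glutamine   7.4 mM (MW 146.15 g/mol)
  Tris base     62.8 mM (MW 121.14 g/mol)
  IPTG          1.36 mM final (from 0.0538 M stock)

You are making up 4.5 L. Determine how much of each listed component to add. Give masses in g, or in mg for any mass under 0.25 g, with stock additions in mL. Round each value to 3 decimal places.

Working volume: 4.5 L.
thiamine: dilute stock: 7.16 µg/mL × 4500 mL ÷ 7770 µg/mL = 4.147 mL
tetracycline: dilute stock: 10.5 µg/mL × 4500 mL ÷ 5300 µg/mL = 8.915 mL
L-glutamine: 7.4 mmol/L × 146.15 g/mol × 4.5 L ÷ 1000 = 4.867 g
Tris base: 62.8 mmol/L × 121.14 g/mol × 4.5 L ÷ 1000 = 34.234 g
IPTG: C1V1 = C2V2 → 1.36 mM × 4500 mL ÷ 53.8 mM = 113.755 mL

thiamine 4.147 mL; tetracycline 8.915 mL; L-glutamine 4.867 g; Tris base 34.234 g; IPTG 113.755 mL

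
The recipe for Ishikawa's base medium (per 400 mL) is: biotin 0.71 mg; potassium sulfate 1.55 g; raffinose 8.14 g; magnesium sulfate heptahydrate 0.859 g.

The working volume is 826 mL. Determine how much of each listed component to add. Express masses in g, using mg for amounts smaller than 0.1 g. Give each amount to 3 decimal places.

biotin 1.466 mg; potassium sulfate 3.201 g; raffinose 16.809 g; magnesium sulfate heptahydrate 1.774 g

Scale factor = 826 mL / 400 mL = 2.065.
biotin: 0.71 mg × (826 mL / 400 mL) = 1.466 mg
potassium sulfate: 1.55 g × (826 mL / 400 mL) = 3.201 g
raffinose: 8.14 g × (826 mL / 400 mL) = 16.809 g
magnesium sulfate heptahydrate: 0.859 g × (826 mL / 400 mL) = 1.774 g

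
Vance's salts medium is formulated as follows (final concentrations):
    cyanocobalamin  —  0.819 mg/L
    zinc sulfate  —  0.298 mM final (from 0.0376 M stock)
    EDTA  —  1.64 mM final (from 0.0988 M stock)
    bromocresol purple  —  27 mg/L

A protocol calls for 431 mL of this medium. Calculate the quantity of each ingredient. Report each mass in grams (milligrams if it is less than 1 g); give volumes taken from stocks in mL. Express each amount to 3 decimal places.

cyanocobalamin 0.353 mg; zinc sulfate 3.416 mL; EDTA 7.154 mL; bromocresol purple 11.637 mg

Scale factor relative to 1 L: 0.431.
cyanocobalamin: 0.819 mg/L × 0.431 L = 0.353 mg
zinc sulfate: dilute stock: 0.298 mM × 431 mL ÷ 37.6 mM = 3.416 mL
EDTA: dilute stock: 1.64 mM × 431 mL ÷ 98.8 mM = 7.154 mL
bromocresol purple: 27 mg/L × 0.431 L = 11.637 mg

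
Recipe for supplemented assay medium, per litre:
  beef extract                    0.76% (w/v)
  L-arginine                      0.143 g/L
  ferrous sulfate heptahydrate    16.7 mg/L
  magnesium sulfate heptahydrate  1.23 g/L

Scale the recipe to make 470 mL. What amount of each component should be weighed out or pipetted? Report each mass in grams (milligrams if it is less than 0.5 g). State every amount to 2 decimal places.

beef extract 3.57 g; L-arginine 67.21 mg; ferrous sulfate heptahydrate 7.85 mg; magnesium sulfate heptahydrate 0.58 g

Scale factor relative to 1 L: 0.47.
beef extract: 0.76 g per 100 mL × 470 mL ÷ 100 = 3.57 g
L-arginine: 0.143 g/L × 0.47 L = 0.06721 g = 67.21 mg
ferrous sulfate heptahydrate: 16.7 mg/L × 0.47 L = 7.85 mg
magnesium sulfate heptahydrate: 1.23 g/L × 0.47 L = 0.58 g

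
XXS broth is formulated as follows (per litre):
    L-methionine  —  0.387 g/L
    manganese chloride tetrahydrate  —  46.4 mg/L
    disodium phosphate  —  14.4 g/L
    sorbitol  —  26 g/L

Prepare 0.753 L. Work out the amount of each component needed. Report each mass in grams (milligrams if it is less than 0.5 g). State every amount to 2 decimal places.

L-methionine 291.41 mg; manganese chloride tetrahydrate 34.94 mg; disodium phosphate 10.84 g; sorbitol 19.58 g

Scale factor relative to 1 L: 0.753.
L-methionine: 0.387 g/L × 0.753 L = 0.291411 g = 291.41 mg
manganese chloride tetrahydrate: 46.4 mg/L × 0.753 L = 34.94 mg
disodium phosphate: 14.4 g/L × 0.753 L = 10.84 g
sorbitol: 26 g/L × 0.753 L = 19.58 g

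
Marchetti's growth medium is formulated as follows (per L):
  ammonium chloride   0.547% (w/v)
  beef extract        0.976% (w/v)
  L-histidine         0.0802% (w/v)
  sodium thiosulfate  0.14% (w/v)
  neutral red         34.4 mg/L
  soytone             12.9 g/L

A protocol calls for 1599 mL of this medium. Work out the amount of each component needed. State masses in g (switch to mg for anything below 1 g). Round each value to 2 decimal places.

Target volume = 1599 mL = 1.599 L.
ammonium chloride: 0.547 g per 100 mL × 1599 mL ÷ 100 = 8.75 g
beef extract: 0.976 g per 100 mL × 1599 mL ÷ 100 = 15.61 g
L-histidine: 0.0802% w/v = 0.802 g/L → 0.802 × 1.599 L = 1.28 g
sodium thiosulfate: 0.14% w/v = 1.4 g/L → 1.4 × 1.599 L = 2.24 g
neutral red: 34.4 mg/L × 1.599 L = 55.01 mg
soytone: 12.9 g/L × 1.599 L = 20.63 g

ammonium chloride 8.75 g; beef extract 15.61 g; L-histidine 1.28 g; sodium thiosulfate 2.24 g; neutral red 55.01 mg; soytone 20.63 g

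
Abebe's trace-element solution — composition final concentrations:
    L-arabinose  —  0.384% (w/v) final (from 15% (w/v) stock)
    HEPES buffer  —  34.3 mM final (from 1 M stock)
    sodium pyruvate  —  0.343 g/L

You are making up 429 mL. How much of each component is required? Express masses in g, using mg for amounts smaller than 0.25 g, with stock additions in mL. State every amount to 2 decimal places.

L-arabinose 10.98 mL; HEPES buffer 14.71 mL; sodium pyruvate 147.15 mg

Target volume = 429 mL = 0.429 L.
L-arabinose: dilute stock: 0.384% ÷ 15% × 429 mL = 10.98 mL
HEPES buffer: V = C2·V2/C1 = 34.3 mM × 429 mL ÷ 1000 mM = 14.71 mL
sodium pyruvate: 0.343 g/L × 0.429 L = 0.147147 g = 147.15 mg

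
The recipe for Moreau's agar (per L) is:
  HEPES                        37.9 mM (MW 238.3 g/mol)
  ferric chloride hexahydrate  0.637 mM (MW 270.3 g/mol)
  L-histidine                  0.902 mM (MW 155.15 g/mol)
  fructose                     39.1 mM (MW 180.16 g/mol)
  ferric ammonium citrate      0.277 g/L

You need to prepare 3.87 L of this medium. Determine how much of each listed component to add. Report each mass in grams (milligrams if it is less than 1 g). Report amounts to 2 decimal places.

Working volume: 3.87 L.
HEPES: 37.9 mmol/L × 238.3 g/mol × 3.87 L ÷ 1000 = 34.95 g
ferric chloride hexahydrate: 0.637 mmol/L × 270.3 mg/mmol × 3.87 L = 666.34 mg
L-histidine: 0.902 mmol/L × 155.15 mg/mmol × 3.87 L = 541.59 mg
fructose: 39.1 mmol/L × 180.16 g/mol × 3.87 L ÷ 1000 = 27.26 g
ferric ammonium citrate: 0.277 g/L × 3.87 L = 1.07 g

HEPES 34.95 g; ferric chloride hexahydrate 666.34 mg; L-histidine 541.59 mg; fructose 27.26 g; ferric ammonium citrate 1.07 g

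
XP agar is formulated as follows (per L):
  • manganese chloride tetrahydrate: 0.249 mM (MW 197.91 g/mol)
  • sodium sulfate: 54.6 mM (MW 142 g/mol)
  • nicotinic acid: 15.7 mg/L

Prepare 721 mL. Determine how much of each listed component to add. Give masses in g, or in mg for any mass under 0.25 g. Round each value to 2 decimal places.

Working volume: 721 mL = 0.721 L.
manganese chloride tetrahydrate: 0.249 mmol/L × 197.91 mg/mmol × 0.721 L = 35.53 mg
sodium sulfate: 54.6 mmol/L × 142 g/mol × 0.721 L ÷ 1000 = 5.59 g
nicotinic acid: 15.7 mg/L × 0.721 L = 11.32 mg

manganese chloride tetrahydrate 35.53 mg; sodium sulfate 5.59 g; nicotinic acid 11.32 mg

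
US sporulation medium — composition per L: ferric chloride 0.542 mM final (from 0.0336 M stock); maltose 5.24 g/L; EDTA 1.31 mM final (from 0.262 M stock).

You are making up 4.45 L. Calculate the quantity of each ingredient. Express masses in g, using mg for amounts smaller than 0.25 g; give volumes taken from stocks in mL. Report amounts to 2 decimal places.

ferric chloride 71.78 mL; maltose 23.32 g; EDTA 22.25 mL

Working volume: 4.45 L.
ferric chloride: V = C2·V2/C1 = 0.542 mM × 4450 mL ÷ 33.6 mM = 71.78 mL
maltose: 5.24 g/L × 4.45 L = 23.32 g
EDTA: V = C2·V2/C1 = 1.31 mM × 4450 mL ÷ 262 mM = 22.25 mL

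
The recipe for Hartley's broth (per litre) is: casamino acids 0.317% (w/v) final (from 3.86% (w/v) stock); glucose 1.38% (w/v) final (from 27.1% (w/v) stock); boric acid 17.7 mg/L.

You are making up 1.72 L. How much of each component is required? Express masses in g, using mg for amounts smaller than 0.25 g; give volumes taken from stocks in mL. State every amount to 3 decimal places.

Working volume: 1.72 L.
casamino acids: C1V1 = C2V2 → 0.317% ÷ 3.86% × 1720 mL = 141.254 mL
glucose: C1V1 = C2V2 → 1.38% ÷ 27.1% × 1720 mL = 87.587 mL
boric acid: 17.7 mg/L × 1.72 L = 30.444 mg

casamino acids 141.254 mL; glucose 87.587 mL; boric acid 30.444 mg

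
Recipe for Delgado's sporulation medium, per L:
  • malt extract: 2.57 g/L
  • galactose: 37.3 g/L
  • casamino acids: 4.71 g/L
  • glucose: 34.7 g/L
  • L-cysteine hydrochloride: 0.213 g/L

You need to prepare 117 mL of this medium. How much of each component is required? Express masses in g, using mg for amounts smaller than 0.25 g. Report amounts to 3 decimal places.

Working volume: 117 mL = 0.117 L.
malt extract: 2.57 g/L × 0.117 L = 0.301 g
galactose: 37.3 g/L × 0.117 L = 4.364 g
casamino acids: 4.71 g/L × 0.117 L = 0.551 g
glucose: 34.7 g/L × 0.117 L = 4.060 g
L-cysteine hydrochloride: 0.213 g/L × 0.117 L = 0.024921 g = 24.921 mg

malt extract 0.301 g; galactose 4.364 g; casamino acids 0.551 g; glucose 4.060 g; L-cysteine hydrochloride 24.921 mg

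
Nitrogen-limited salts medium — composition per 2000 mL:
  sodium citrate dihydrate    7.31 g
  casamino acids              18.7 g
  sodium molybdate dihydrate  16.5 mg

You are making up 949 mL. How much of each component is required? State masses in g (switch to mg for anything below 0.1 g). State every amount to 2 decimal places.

Scale factor = 949 mL / 2000 mL = 0.4745.
sodium citrate dihydrate: 7.31 g × (949 mL / 2000 mL) = 3.47 g
casamino acids: 18.7 g × (949 mL / 2000 mL) = 8.87 g
sodium molybdate dihydrate: 16.5 mg × (949 mL / 2000 mL) = 7.83 mg

sodium citrate dihydrate 3.47 g; casamino acids 8.87 g; sodium molybdate dihydrate 7.83 mg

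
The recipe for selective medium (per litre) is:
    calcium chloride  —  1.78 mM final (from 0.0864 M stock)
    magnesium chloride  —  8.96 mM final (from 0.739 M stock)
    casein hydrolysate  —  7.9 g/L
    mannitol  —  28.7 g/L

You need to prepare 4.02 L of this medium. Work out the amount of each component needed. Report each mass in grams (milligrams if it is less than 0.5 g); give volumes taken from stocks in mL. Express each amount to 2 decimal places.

calcium chloride 82.82 mL; magnesium chloride 48.74 mL; casein hydrolysate 31.76 g; mannitol 115.37 g

Scale factor relative to 1 L: 4.02.
calcium chloride: V = C2·V2/C1 = 1.78 mM × 4020 mL ÷ 86.4 mM = 82.82 mL
magnesium chloride: C1V1 = C2V2 → 8.96 mM × 4020 mL ÷ 739 mM = 48.74 mL
casein hydrolysate: 7.9 g/L × 4.02 L = 31.76 g
mannitol: 28.7 g/L × 4.02 L = 115.37 g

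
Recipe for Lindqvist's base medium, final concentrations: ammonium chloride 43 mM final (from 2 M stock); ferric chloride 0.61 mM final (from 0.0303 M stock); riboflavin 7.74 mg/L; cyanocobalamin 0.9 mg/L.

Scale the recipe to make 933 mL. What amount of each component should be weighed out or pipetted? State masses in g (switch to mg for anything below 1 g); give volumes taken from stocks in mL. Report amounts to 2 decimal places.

Working volume: 933 mL = 0.933 L.
ammonium chloride: dilute stock: 43 mM × 933 mL ÷ 2000 mM = 20.06 mL
ferric chloride: C1V1 = C2V2 → 0.61 mM × 933 mL ÷ 30.3 mM = 18.78 mL
riboflavin: 7.74 mg/L × 0.933 L = 7.22 mg
cyanocobalamin: 0.9 mg/L × 0.933 L = 0.84 mg

ammonium chloride 20.06 mL; ferric chloride 18.78 mL; riboflavin 7.22 mg; cyanocobalamin 0.84 mg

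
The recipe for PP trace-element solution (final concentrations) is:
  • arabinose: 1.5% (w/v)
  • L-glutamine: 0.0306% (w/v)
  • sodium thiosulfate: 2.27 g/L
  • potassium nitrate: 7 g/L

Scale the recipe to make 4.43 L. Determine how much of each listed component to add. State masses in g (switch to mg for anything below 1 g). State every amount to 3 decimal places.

arabinose 66.450 g; L-glutamine 1.356 g; sodium thiosulfate 10.056 g; potassium nitrate 31.010 g

Working volume: 4.43 L.
arabinose: 1.5 g per 100 mL × 4430 mL ÷ 100 = 66.450 g
L-glutamine: 0.0306% w/v = 0.306 g/L → 0.306 × 4.43 L = 1.356 g
sodium thiosulfate: 2.27 g/L × 4.43 L = 10.056 g
potassium nitrate: 7 g/L × 4.43 L = 31.010 g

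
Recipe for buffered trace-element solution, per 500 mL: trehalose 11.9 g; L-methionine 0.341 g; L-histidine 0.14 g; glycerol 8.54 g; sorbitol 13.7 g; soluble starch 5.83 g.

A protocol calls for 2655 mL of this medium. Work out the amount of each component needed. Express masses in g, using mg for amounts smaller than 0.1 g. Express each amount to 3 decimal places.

trehalose 63.189 g; L-methionine 1.811 g; L-histidine 0.743 g; glycerol 45.347 g; sorbitol 72.747 g; soluble starch 30.957 g

Ratio of target to recipe volume: 2655 / 500 = 5.31.
trehalose: 11.9 g × (2655 mL / 500 mL) = 63.189 g
L-methionine: 0.341 g × (2655 mL / 500 mL) = 1.811 g
L-histidine: 0.14 g × (2655 mL / 500 mL) = 0.743 g
glycerol: 8.54 g × (2655 mL / 500 mL) = 45.347 g
sorbitol: 13.7 g × (2655 mL / 500 mL) = 72.747 g
soluble starch: 5.83 g × (2655 mL / 500 mL) = 30.957 g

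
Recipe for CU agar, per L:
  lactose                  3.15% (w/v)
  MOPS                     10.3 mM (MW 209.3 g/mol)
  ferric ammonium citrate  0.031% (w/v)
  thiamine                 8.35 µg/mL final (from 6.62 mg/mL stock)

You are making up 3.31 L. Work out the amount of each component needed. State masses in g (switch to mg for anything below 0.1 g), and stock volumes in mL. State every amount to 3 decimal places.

lactose 104.265 g; MOPS 7.136 g; ferric ammonium citrate 1.026 g; thiamine 4.175 mL

Scale factor relative to 1 L: 3.31.
lactose: 3.15 g per 100 mL × 3310 mL ÷ 100 = 104.265 g
MOPS: 10.3 mmol/L × 209.3 g/mol × 3.31 L ÷ 1000 = 7.136 g
ferric ammonium citrate: 0.031% w/v = 0.31 g/L → 0.31 × 3.31 L = 1.026 g
thiamine: V = C2·V2/C1 = 8.35 µg/mL × 3310 mL ÷ 6620 µg/mL = 4.175 mL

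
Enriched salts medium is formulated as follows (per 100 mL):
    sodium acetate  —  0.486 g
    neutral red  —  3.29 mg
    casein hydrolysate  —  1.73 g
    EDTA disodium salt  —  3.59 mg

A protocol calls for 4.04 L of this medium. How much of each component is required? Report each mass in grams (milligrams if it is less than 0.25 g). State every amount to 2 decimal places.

Scale factor = 4040 mL / 100 mL = 40.4.
sodium acetate: 0.486 g × (4040 mL / 100 mL) = 19.63 g
neutral red: 3.29 mg × (4040 mL / 100 mL) = 132.92 mg
casein hydrolysate: 1.73 g × (4040 mL / 100 mL) = 69.89 g
EDTA disodium salt: 3.59 mg × (4040 mL / 100 mL) = 145.04 mg

sodium acetate 19.63 g; neutral red 132.92 mg; casein hydrolysate 69.89 g; EDTA disodium salt 145.04 mg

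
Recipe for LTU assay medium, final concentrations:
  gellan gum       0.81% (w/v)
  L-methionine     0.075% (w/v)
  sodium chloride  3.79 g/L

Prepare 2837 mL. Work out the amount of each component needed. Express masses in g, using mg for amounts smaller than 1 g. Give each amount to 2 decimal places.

Target volume = 2837 mL = 2.837 L.
gellan gum: 0.81% w/v = 8.1 g/L → 8.1 × 2.837 L = 22.98 g
L-methionine: 0.075% w/v = 0.75 g/L → 0.75 × 2.837 L = 2.13 g
sodium chloride: 3.79 g/L × 2.837 L = 10.75 g

gellan gum 22.98 g; L-methionine 2.13 g; sodium chloride 10.75 g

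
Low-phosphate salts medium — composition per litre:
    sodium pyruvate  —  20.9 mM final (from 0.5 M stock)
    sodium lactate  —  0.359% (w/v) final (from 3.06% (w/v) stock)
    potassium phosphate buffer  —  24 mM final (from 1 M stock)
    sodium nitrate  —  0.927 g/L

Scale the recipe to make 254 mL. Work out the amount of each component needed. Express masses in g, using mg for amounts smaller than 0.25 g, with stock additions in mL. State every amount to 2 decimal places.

sodium pyruvate 10.62 mL; sodium lactate 29.80 mL; potassium phosphate buffer 6.10 mL; sodium nitrate 235.46 mg

Target volume = 254 mL = 0.254 L.
sodium pyruvate: C1V1 = C2V2 → 20.9 mM × 254 mL ÷ 500 mM = 10.62 mL
sodium lactate: dilute stock: 0.359% ÷ 3.06% × 254 mL = 29.80 mL
potassium phosphate buffer: V = C2·V2/C1 = 24 mM × 254 mL ÷ 1000 mM = 6.10 mL
sodium nitrate: 0.927 g/L × 0.254 L = 0.235458 g = 235.46 mg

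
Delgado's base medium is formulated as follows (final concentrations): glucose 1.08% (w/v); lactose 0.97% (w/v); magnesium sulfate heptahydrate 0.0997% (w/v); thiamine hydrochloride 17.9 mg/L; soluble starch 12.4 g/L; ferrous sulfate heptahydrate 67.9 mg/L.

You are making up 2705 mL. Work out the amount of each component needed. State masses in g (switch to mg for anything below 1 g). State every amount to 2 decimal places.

glucose 29.21 g; lactose 26.24 g; magnesium sulfate heptahydrate 2.70 g; thiamine hydrochloride 48.42 mg; soluble starch 33.54 g; ferrous sulfate heptahydrate 183.67 mg

Working volume: 2705 mL = 2.705 L.
glucose: 1.08% w/v = 10.8 g/L → 10.8 × 2.705 L = 29.21 g
lactose: 0.97% w/v = 9.7 g/L → 9.7 × 2.705 L = 26.24 g
magnesium sulfate heptahydrate: 0.0997% w/v = 0.997 g/L → 0.997 × 2.705 L = 2.70 g
thiamine hydrochloride: 17.9 mg/L × 2.705 L = 48.42 mg
soluble starch: 12.4 g/L × 2.705 L = 33.54 g
ferrous sulfate heptahydrate: 67.9 mg/L × 2.705 L = 183.67 mg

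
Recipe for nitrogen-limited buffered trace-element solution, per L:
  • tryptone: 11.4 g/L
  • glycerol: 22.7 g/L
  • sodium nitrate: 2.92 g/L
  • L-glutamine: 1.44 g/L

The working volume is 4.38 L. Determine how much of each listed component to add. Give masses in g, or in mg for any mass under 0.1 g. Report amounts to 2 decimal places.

Working volume: 4.38 L.
tryptone: 11.4 g/L × 4.38 L = 49.93 g
glycerol: 22.7 g/L × 4.38 L = 99.43 g
sodium nitrate: 2.92 g/L × 4.38 L = 12.79 g
L-glutamine: 1.44 g/L × 4.38 L = 6.31 g

tryptone 49.93 g; glycerol 99.43 g; sodium nitrate 12.79 g; L-glutamine 6.31 g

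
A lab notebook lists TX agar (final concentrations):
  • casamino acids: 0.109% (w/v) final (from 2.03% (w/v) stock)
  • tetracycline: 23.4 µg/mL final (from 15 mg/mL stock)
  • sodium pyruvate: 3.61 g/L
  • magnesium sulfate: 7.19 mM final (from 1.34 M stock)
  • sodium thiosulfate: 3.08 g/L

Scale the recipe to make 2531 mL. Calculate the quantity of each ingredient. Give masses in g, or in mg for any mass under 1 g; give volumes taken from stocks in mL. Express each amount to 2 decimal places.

Scale factor relative to 1 L: 2.531.
casamino acids: C1V1 = C2V2 → 0.109% ÷ 2.03% × 2531 mL = 135.90 mL
tetracycline: dilute stock: 23.4 µg/mL × 2531 mL ÷ 15000 µg/mL = 3.95 mL
sodium pyruvate: 3.61 g/L × 2.531 L = 9.14 g
magnesium sulfate: C1V1 = C2V2 → 7.19 mM × 2531 mL ÷ 1340 mM = 13.58 mL
sodium thiosulfate: 3.08 g/L × 2.531 L = 7.80 g

casamino acids 135.90 mL; tetracycline 3.95 mL; sodium pyruvate 9.14 g; magnesium sulfate 13.58 mL; sodium thiosulfate 7.80 g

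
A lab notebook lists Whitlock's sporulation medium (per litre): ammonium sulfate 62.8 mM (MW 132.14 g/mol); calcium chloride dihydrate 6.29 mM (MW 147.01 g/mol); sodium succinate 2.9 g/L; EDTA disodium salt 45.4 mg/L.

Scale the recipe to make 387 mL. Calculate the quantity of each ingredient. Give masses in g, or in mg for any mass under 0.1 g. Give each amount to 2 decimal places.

Working volume: 387 mL = 0.387 L.
ammonium sulfate: 62.8 mmol/L × 132.14 g/mol × 0.387 L ÷ 1000 = 3.21 g
calcium chloride dihydrate: 6.29 mmol/L × 147.01 g/mol × 0.387 L ÷ 1000 = 0.36 g
sodium succinate: 2.9 g/L × 0.387 L = 1.12 g
EDTA disodium salt: 45.4 mg/L × 0.387 L = 17.57 mg

ammonium sulfate 3.21 g; calcium chloride dihydrate 0.36 g; sodium succinate 1.12 g; EDTA disodium salt 17.57 mg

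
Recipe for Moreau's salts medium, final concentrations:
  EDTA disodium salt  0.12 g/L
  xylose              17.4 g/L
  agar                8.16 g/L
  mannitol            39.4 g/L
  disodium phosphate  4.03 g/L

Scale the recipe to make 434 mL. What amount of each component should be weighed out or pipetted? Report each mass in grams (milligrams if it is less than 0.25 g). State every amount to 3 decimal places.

EDTA disodium salt 52.080 mg; xylose 7.552 g; agar 3.541 g; mannitol 17.100 g; disodium phosphate 1.749 g

Working volume: 434 mL = 0.434 L.
EDTA disodium salt: 0.12 g/L × 0.434 L = 0.05208 g = 52.080 mg
xylose: 17.4 g/L × 0.434 L = 7.552 g
agar: 8.16 g/L × 0.434 L = 3.541 g
mannitol: 39.4 g/L × 0.434 L = 17.100 g
disodium phosphate: 4.03 g/L × 0.434 L = 1.749 g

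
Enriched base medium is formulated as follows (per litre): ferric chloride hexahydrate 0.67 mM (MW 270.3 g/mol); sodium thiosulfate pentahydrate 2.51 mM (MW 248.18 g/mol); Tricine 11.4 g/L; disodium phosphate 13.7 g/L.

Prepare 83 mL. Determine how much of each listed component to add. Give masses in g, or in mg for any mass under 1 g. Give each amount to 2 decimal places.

ferric chloride hexahydrate 15.03 mg; sodium thiosulfate pentahydrate 51.70 mg; Tricine 946.20 mg; disodium phosphate 1.14 g

Scale factor relative to 1 L: 0.083.
ferric chloride hexahydrate: 0.67 mmol/L × 270.3 mg/mmol × 0.083 L = 15.03 mg
sodium thiosulfate pentahydrate: 2.51 mmol/L × 248.18 mg/mmol × 0.083 L = 51.70 mg
Tricine: 11.4 g/L × 0.083 L = 0.9462 g = 946.20 mg
disodium phosphate: 13.7 g/L × 0.083 L = 1.14 g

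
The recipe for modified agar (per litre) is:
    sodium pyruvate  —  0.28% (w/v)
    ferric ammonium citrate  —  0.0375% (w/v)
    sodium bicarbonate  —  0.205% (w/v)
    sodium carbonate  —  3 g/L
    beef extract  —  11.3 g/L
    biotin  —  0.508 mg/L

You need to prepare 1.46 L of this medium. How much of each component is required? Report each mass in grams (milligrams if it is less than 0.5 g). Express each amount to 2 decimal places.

sodium pyruvate 4.09 g; ferric ammonium citrate 0.55 g; sodium bicarbonate 2.99 g; sodium carbonate 4.38 g; beef extract 16.50 g; biotin 0.74 mg

Working volume: 1.46 L.
sodium pyruvate: 0.28 g per 100 mL × 1460 mL ÷ 100 = 4.09 g
ferric ammonium citrate: 0.0375% w/v = 0.375 g/L → 0.375 × 1.46 L = 0.55 g
sodium bicarbonate: 0.205 g per 100 mL × 1460 mL ÷ 100 = 2.99 g
sodium carbonate: 3 g/L × 1.46 L = 4.38 g
beef extract: 11.3 g/L × 1.46 L = 16.50 g
biotin: 0.508 mg/L × 1.46 L = 0.74 mg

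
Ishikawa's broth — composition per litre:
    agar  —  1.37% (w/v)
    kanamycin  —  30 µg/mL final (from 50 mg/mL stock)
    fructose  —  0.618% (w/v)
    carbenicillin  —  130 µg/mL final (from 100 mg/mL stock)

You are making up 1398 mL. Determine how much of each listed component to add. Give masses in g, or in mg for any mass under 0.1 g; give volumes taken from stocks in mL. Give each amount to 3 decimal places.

Target volume = 1398 mL = 1.398 L.
agar: 1.37% w/v = 13.7 g/L → 13.7 × 1.398 L = 19.153 g
kanamycin: dilute stock: 30 µg/mL × 1398 mL ÷ 50000 µg/mL = 0.839 mL
fructose: 0.618 g per 100 mL × 1398 mL ÷ 100 = 8.640 g
carbenicillin: V = C2·V2/C1 = 130 µg/mL × 1398 mL ÷ 100000 µg/mL = 1.817 mL

agar 19.153 g; kanamycin 0.839 mL; fructose 8.640 g; carbenicillin 1.817 mL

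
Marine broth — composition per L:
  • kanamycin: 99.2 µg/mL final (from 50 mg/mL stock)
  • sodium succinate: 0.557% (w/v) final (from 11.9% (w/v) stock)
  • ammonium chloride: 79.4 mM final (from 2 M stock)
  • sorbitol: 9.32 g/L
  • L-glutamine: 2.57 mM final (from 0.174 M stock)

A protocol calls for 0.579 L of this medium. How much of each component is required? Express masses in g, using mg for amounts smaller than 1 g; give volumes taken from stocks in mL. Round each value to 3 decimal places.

kanamycin 1.149 mL; sodium succinate 27.101 mL; ammonium chloride 22.986 mL; sorbitol 5.396 g; L-glutamine 8.552 mL

Scale factor relative to 1 L: 0.579.
kanamycin: C1V1 = C2V2 → 99.2 µg/mL × 579 mL ÷ 50000 µg/mL = 1.149 mL
sodium succinate: dilute stock: 0.557% ÷ 11.9% × 579 mL = 27.101 mL
ammonium chloride: V = C2·V2/C1 = 79.4 mM × 579 mL ÷ 2000 mM = 22.986 mL
sorbitol: 9.32 g/L × 0.579 L = 5.396 g
L-glutamine: C1V1 = C2V2 → 2.57 mM × 579 mL ÷ 174 mM = 8.552 mL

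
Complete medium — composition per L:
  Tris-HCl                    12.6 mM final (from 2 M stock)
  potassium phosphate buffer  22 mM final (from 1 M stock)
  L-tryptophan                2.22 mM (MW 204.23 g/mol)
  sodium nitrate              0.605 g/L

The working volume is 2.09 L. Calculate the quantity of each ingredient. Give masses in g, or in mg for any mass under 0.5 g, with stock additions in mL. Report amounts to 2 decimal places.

Tris-HCl 13.17 mL; potassium phosphate buffer 45.98 mL; L-tryptophan 0.95 g; sodium nitrate 1.26 g

Working volume: 2.09 L.
Tris-HCl: V = C2·V2/C1 = 12.6 mM × 2090 mL ÷ 2000 mM = 13.17 mL
potassium phosphate buffer: C1V1 = C2V2 → 22 mM × 2090 mL ÷ 1000 mM = 45.98 mL
L-tryptophan: 2.22 mmol/L × 204.23 g/mol × 2.09 L ÷ 1000 = 0.95 g
sodium nitrate: 0.605 g/L × 2.09 L = 1.26 g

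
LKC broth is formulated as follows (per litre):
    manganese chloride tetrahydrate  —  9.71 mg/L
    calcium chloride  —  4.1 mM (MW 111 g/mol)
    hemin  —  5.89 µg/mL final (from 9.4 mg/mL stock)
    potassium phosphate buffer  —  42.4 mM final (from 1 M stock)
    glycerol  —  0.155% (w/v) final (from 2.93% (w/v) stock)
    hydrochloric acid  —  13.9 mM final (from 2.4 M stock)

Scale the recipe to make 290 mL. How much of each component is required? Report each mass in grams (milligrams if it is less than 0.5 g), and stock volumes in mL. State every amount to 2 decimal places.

Target volume = 290 mL = 0.29 L.
manganese chloride tetrahydrate: 9.71 mg/L × 0.29 L = 2.82 mg
calcium chloride: 4.1 mmol/L × 111 mg/mmol × 0.29 L = 131.98 mg
hemin: C1V1 = C2V2 → 5.89 µg/mL × 290 mL ÷ 9400 µg/mL = 0.18 mL
potassium phosphate buffer: dilute stock: 42.4 mM × 290 mL ÷ 1000 mM = 12.30 mL
glycerol: dilute stock: 0.155% ÷ 2.93% × 290 mL = 15.34 mL
hydrochloric acid: V = C2·V2/C1 = 13.9 mM × 290 mL ÷ 2400 mM = 1.68 mL

manganese chloride tetrahydrate 2.82 mg; calcium chloride 131.98 mg; hemin 0.18 mL; potassium phosphate buffer 12.30 mL; glycerol 15.34 mL; hydrochloric acid 1.68 mL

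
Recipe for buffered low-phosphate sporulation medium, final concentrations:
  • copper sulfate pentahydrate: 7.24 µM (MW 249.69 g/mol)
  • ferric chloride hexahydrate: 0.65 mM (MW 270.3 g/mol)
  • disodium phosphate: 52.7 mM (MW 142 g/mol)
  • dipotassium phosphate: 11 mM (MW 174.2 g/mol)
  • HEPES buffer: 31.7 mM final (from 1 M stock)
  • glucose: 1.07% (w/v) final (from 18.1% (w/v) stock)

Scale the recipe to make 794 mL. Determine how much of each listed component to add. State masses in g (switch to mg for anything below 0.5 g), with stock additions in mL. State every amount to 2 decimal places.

copper sulfate pentahydrate 1.44 mg; ferric chloride hexahydrate 139.50 mg; disodium phosphate 5.94 g; dipotassium phosphate 1.52 g; HEPES buffer 25.17 mL; glucose 46.94 mL

Scale factor relative to 1 L: 0.794.
copper sulfate pentahydrate: 7.24 µmol/L × 249.69 g/mol × 0.794 L ÷ 1000 = 1.44 mg
ferric chloride hexahydrate: 0.65 mmol/L × 270.3 mg/mmol × 0.794 L = 139.50 mg
disodium phosphate: 52.7 mmol/L × 142 g/mol × 0.794 L ÷ 1000 = 5.94 g
dipotassium phosphate: 11 mmol/L × 174.2 g/mol × 0.794 L ÷ 1000 = 1.52 g
HEPES buffer: C1V1 = C2V2 → 31.7 mM × 794 mL ÷ 1000 mM = 25.17 mL
glucose: dilute stock: 1.07% ÷ 18.1% × 794 mL = 46.94 mL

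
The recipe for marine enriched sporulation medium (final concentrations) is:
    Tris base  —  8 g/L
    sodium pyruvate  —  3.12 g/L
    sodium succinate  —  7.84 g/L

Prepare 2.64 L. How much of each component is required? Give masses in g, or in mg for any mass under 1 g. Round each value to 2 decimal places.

Working volume: 2.64 L.
Tris base: 8 g/L × 2.64 L = 21.12 g
sodium pyruvate: 3.12 g/L × 2.64 L = 8.24 g
sodium succinate: 7.84 g/L × 2.64 L = 20.70 g

Tris base 21.12 g; sodium pyruvate 8.24 g; sodium succinate 20.70 g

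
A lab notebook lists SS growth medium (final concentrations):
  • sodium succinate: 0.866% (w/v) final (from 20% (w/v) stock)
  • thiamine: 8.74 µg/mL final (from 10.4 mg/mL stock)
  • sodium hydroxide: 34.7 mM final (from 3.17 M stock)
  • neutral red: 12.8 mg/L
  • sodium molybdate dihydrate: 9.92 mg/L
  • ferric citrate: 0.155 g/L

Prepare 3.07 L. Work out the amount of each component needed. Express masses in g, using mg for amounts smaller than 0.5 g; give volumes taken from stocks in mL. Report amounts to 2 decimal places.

Scale factor relative to 1 L: 3.07.
sodium succinate: dilute stock: 0.866% ÷ 20% × 3070 mL = 132.93 mL
thiamine: dilute stock: 8.74 µg/mL × 3070 mL ÷ 10400 µg/mL = 2.58 mL
sodium hydroxide: V = C2·V2/C1 = 34.7 mM × 3070 mL ÷ 3170 mM = 33.61 mL
neutral red: 12.8 mg/L × 3.07 L = 39.30 mg
sodium molybdate dihydrate: 9.92 mg/L × 3.07 L = 30.45 mg
ferric citrate: 0.155 g/L × 3.07 L = 0.47585 g = 475.85 mg

sodium succinate 132.93 mL; thiamine 2.58 mL; sodium hydroxide 33.61 mL; neutral red 39.30 mg; sodium molybdate dihydrate 30.45 mg; ferric citrate 475.85 mg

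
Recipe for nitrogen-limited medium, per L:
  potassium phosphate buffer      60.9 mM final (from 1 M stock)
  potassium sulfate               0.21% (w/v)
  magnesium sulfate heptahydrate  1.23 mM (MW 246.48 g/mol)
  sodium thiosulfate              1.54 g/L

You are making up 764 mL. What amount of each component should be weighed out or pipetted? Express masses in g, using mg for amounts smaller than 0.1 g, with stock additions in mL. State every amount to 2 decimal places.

Target volume = 764 mL = 0.764 L.
potassium phosphate buffer: V = C2·V2/C1 = 60.9 mM × 764 mL ÷ 1000 mM = 46.53 mL
potassium sulfate: 0.21% w/v = 2.1 g/L → 2.1 × 0.764 L = 1.60 g
magnesium sulfate heptahydrate: 1.23 mmol/L × 246.48 g/mol × 0.764 L ÷ 1000 = 0.23 g
sodium thiosulfate: 1.54 g/L × 0.764 L = 1.18 g

potassium phosphate buffer 46.53 mL; potassium sulfate 1.60 g; magnesium sulfate heptahydrate 0.23 g; sodium thiosulfate 1.18 g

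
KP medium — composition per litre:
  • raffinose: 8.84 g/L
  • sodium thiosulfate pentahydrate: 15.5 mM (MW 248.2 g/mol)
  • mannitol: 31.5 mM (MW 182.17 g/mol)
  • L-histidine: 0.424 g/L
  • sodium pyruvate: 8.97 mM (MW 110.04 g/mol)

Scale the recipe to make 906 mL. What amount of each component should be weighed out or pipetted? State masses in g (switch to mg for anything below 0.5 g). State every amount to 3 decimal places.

raffinose 8.009 g; sodium thiosulfate pentahydrate 3.485 g; mannitol 5.199 g; L-histidine 384.144 mg; sodium pyruvate 0.894 g

Target volume = 906 mL = 0.906 L.
raffinose: 8.84 g/L × 0.906 L = 8.009 g
sodium thiosulfate pentahydrate: 15.5 mmol/L × 248.2 g/mol × 0.906 L ÷ 1000 = 3.485 g
mannitol: 31.5 mmol/L × 182.17 g/mol × 0.906 L ÷ 1000 = 5.199 g
L-histidine: 0.424 g/L × 0.906 L = 0.384144 g = 384.144 mg
sodium pyruvate: 8.97 mmol/L × 110.04 g/mol × 0.906 L ÷ 1000 = 0.894 g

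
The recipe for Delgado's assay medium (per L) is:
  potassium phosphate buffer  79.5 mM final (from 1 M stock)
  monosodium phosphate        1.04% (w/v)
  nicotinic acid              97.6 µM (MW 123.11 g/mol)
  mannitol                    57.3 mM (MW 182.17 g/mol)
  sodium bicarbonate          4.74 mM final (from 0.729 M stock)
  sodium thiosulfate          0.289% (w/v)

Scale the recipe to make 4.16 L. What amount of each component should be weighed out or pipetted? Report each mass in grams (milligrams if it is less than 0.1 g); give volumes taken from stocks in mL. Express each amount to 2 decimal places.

Working volume: 4.16 L.
potassium phosphate buffer: C1V1 = C2V2 → 79.5 mM × 4160 mL ÷ 1000 mM = 330.72 mL
monosodium phosphate: 1.04% w/v = 10.4 g/L → 10.4 × 4.16 L = 43.26 g
nicotinic acid: 97.6 µmol/L × 123.11 g/mol × 4.16 L ÷ 1000 = 49.98 mg
mannitol: 57.3 mmol/L × 182.17 g/mol × 4.16 L ÷ 1000 = 43.42 g
sodium bicarbonate: C1V1 = C2V2 → 4.74 mM × 4160 mL ÷ 729 mM = 27.05 mL
sodium thiosulfate: 0.289% w/v = 2.89 g/L → 2.89 × 4.16 L = 12.02 g

potassium phosphate buffer 330.72 mL; monosodium phosphate 43.26 g; nicotinic acid 49.98 mg; mannitol 43.42 g; sodium bicarbonate 27.05 mL; sodium thiosulfate 12.02 g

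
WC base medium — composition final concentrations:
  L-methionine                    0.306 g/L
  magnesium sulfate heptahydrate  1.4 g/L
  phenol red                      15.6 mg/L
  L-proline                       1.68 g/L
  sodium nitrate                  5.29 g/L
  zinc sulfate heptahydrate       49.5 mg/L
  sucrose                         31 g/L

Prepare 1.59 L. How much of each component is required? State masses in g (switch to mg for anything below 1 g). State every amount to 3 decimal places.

Scale factor relative to 1 L: 1.59.
L-methionine: 0.306 g/L × 1.59 L = 0.48654 g = 486.540 mg
magnesium sulfate heptahydrate: 1.4 g/L × 1.59 L = 2.226 g
phenol red: 15.6 mg/L × 1.59 L = 24.804 mg
L-proline: 1.68 g/L × 1.59 L = 2.671 g
sodium nitrate: 5.29 g/L × 1.59 L = 8.411 g
zinc sulfate heptahydrate: 49.5 mg/L × 1.59 L = 78.705 mg
sucrose: 31 g/L × 1.59 L = 49.290 g

L-methionine 486.540 mg; magnesium sulfate heptahydrate 2.226 g; phenol red 24.804 mg; L-proline 2.671 g; sodium nitrate 8.411 g; zinc sulfate heptahydrate 78.705 mg; sucrose 49.290 g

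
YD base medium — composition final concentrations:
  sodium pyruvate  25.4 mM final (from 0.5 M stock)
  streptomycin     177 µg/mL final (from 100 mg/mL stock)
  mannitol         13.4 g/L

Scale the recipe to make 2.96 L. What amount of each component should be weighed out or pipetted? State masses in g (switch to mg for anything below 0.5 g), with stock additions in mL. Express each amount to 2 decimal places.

sodium pyruvate 150.37 mL; streptomycin 5.24 mL; mannitol 39.66 g

Working volume: 2.96 L.
sodium pyruvate: dilute stock: 25.4 mM × 2960 mL ÷ 500 mM = 150.37 mL
streptomycin: dilute stock: 177 µg/mL × 2960 mL ÷ 100000 µg/mL = 5.24 mL
mannitol: 13.4 g/L × 2.96 L = 39.66 g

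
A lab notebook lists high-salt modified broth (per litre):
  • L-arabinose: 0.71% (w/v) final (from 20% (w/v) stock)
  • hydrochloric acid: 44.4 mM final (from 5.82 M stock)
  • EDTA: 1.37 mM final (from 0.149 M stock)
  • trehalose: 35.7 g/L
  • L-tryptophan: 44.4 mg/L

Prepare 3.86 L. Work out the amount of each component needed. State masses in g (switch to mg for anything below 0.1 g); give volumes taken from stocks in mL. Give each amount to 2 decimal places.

Scale factor relative to 1 L: 3.86.
L-arabinose: V = C2·V2/C1 = 0.71% ÷ 20% × 3860 mL = 137.03 mL
hydrochloric acid: V = C2·V2/C1 = 44.4 mM × 3860 mL ÷ 5820 mM = 29.45 mL
EDTA: dilute stock: 1.37 mM × 3860 mL ÷ 149 mM = 35.49 mL
trehalose: 35.7 g/L × 3.86 L = 137.80 g
L-tryptophan: 44.4 mg/L × 3.86 L = 171.384 mg = 0.17 g

L-arabinose 137.03 mL; hydrochloric acid 29.45 mL; EDTA 35.49 mL; trehalose 137.80 g; L-tryptophan 0.17 g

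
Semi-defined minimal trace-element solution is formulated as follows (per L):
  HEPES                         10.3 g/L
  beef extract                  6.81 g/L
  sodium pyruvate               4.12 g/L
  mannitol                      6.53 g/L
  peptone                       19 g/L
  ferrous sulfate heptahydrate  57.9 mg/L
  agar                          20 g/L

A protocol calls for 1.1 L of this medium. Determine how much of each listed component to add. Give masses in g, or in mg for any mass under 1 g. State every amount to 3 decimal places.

HEPES 11.330 g; beef extract 7.491 g; sodium pyruvate 4.532 g; mannitol 7.183 g; peptone 20.900 g; ferrous sulfate heptahydrate 63.690 mg; agar 22.000 g

Scale factor relative to 1 L: 1.1.
HEPES: 10.3 g/L × 1.1 L = 11.330 g
beef extract: 6.81 g/L × 1.1 L = 7.491 g
sodium pyruvate: 4.12 g/L × 1.1 L = 4.532 g
mannitol: 6.53 g/L × 1.1 L = 7.183 g
peptone: 19 g/L × 1.1 L = 20.900 g
ferrous sulfate heptahydrate: 57.9 mg/L × 1.1 L = 63.690 mg
agar: 20 g/L × 1.1 L = 22.000 g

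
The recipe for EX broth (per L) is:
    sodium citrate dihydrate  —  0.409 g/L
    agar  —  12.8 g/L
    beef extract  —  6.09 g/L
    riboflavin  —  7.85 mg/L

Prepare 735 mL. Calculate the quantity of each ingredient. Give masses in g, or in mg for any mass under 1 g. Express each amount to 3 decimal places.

sodium citrate dihydrate 300.615 mg; agar 9.408 g; beef extract 4.476 g; riboflavin 5.770 mg

Scale factor relative to 1 L: 0.735.
sodium citrate dihydrate: 0.409 g/L × 0.735 L = 0.300615 g = 300.615 mg
agar: 12.8 g/L × 0.735 L = 9.408 g
beef extract: 6.09 g/L × 0.735 L = 4.476 g
riboflavin: 7.85 mg/L × 0.735 L = 5.770 mg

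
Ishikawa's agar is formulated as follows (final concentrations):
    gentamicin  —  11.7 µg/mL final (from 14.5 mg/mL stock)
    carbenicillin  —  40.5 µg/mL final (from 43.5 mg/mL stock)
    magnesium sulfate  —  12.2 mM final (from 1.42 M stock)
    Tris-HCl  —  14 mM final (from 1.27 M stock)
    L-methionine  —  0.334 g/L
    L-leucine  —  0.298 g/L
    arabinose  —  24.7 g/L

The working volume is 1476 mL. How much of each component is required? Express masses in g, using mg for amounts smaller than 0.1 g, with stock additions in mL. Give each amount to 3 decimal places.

Scale factor relative to 1 L: 1.476.
gentamicin: C1V1 = C2V2 → 11.7 µg/mL × 1476 mL ÷ 14500 µg/mL = 1.191 mL
carbenicillin: V = C2·V2/C1 = 40.5 µg/mL × 1476 mL ÷ 43500 µg/mL = 1.374 mL
magnesium sulfate: V = C2·V2/C1 = 12.2 mM × 1476 mL ÷ 1420 mM = 12.681 mL
Tris-HCl: dilute stock: 14 mM × 1476 mL ÷ 1270 mM = 16.271 mL
L-methionine: 0.334 g/L × 1.476 L = 0.493 g
L-leucine: 0.298 g/L × 1.476 L = 0.440 g
arabinose: 24.7 g/L × 1.476 L = 36.457 g

gentamicin 1.191 mL; carbenicillin 1.374 mL; magnesium sulfate 12.681 mL; Tris-HCl 16.271 mL; L-methionine 0.493 g; L-leucine 0.440 g; arabinose 36.457 g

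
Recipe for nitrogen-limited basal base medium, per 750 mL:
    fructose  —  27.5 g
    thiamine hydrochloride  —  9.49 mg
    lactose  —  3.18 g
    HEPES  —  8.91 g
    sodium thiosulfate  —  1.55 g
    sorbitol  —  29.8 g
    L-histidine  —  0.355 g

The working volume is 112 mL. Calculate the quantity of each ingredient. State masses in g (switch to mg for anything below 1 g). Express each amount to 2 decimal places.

fructose 4.11 g; thiamine hydrochloride 1.42 mg; lactose 474.88 mg; HEPES 1.33 g; sodium thiosulfate 231.47 mg; sorbitol 4.45 g; L-histidine 53.01 mg

Ratio of target to recipe volume: 112 / 750 = 0.149333.
fructose: 27.5 g × (112 mL / 750 mL) = 4.11 g
thiamine hydrochloride: 9.49 mg × (112 mL / 750 mL) = 1.42 mg
lactose: 3.18 g × (112 mL / 750 mL) = 0.47488 g = 474.88 mg
HEPES: 8.91 g × (112 mL / 750 mL) = 1.33 g
sodium thiosulfate: 1.55 g × (112 mL / 750 mL) = 0.231467 g = 231.47 mg
sorbitol: 29.8 g × (112 mL / 750 mL) = 4.45 g
L-histidine: 0.355 g × (112 mL / 750 mL) = 0.0530133 g = 53.01 mg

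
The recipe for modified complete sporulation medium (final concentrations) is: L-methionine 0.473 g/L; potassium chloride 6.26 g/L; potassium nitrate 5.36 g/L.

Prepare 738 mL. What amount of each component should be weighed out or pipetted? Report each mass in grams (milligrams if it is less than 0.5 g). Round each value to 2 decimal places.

L-methionine 349.07 mg; potassium chloride 4.62 g; potassium nitrate 3.96 g

Working volume: 738 mL = 0.738 L.
L-methionine: 0.473 g/L × 0.738 L = 0.349074 g = 349.07 mg
potassium chloride: 6.26 g/L × 0.738 L = 4.62 g
potassium nitrate: 5.36 g/L × 0.738 L = 3.96 g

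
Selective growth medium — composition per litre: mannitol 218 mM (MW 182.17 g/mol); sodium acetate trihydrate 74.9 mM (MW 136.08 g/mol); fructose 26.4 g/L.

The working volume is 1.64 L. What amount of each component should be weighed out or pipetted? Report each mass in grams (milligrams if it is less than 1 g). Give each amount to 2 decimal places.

mannitol 65.13 g; sodium acetate trihydrate 16.72 g; fructose 43.30 g

Working volume: 1.64 L.
mannitol: 218 mmol/L × 182.17 g/mol × 1.64 L ÷ 1000 = 65.13 g
sodium acetate trihydrate: 74.9 mmol/L × 136.08 g/mol × 1.64 L ÷ 1000 = 16.72 g
fructose: 26.4 g/L × 1.64 L = 43.30 g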